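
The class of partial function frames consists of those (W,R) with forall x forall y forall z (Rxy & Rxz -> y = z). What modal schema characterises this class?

This is partial functionality; the standard corresponding axiom is CD: ◇q → □q.
Suppose ◇q→□q is valid. Take Rxy, Rxz and set V(q)={y}. Then ◇q at x, so □q at x, so q at z, i.e. z=y.

◇q → □q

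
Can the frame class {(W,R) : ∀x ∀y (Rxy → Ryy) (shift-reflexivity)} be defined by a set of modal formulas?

Definable; □(□p → p) defines it

The condition is shift-reflexivity. A defining modal formula is □(□p → p).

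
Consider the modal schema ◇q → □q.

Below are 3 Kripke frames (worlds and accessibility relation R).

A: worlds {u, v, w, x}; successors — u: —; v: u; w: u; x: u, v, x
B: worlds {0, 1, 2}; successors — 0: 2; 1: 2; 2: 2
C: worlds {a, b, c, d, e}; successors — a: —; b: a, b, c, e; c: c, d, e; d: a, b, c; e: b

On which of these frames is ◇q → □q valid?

Frame correspondent (Sahlqvist): ∀x ∀y ∀z (Rxy ∧ Rxz → y = z) — i.e. partial functionality.
A: fails — x sees both u and v.
B: satisfies the condition.
C: fails — b sees both a and b.

B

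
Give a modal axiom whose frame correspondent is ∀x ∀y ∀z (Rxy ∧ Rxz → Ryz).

◇q → □◇q

A defining formula is ◇q → □◇q (the 5 axiom).
Suppose ◇q→□◇q is valid. Take Rxy, Rxz and set V(q)={y}. Then ◇q at x, so □◇q at x, so ◇q at z, so some w with Rzw has q; w=y, i.e. Rzy. By symmetry of the argument, Ryz.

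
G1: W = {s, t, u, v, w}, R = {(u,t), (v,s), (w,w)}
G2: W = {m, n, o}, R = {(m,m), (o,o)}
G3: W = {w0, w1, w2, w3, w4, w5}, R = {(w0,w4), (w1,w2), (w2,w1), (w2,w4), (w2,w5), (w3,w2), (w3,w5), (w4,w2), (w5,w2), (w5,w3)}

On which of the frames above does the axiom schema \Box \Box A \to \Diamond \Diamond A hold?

The schema corresponds to a generalized confluence (Geach) condition: \forall x \exists w (x R^2 w \wedge x R^2 w).
G1: fails — at s but no w* with sR²w* and sR²w*.
G2: fails — at n but no w with nR²w and nR²w.
G3: holds.

G3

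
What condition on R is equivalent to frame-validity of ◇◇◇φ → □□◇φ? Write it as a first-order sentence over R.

This is a Sahlqvist (Geach-type) schema ◇^3□^0φ → □^2◇^1φ.
Minimal-valuation argument: fix x; take any y with xR^3y and any z with xR^2z. Set V(φ) to the set of worlds R-reachable from y in exactly 0 steps. Then □^0φ holds at y, so the antecedent holds at x; validity forces ◇^1φ at z, giving a w with zR^1w and yR^0w.
First-order correspondent: ∀x ∀y ∀z ((xR³y ∧ xR²z) → ∃w (y = w ∧ zRw)).

∀x ∀y ∀z ((xR³y ∧ xR²z) → ∃w (y = w ∧ zRw))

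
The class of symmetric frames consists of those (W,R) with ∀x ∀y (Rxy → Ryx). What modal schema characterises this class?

q → □◇q

This is symmetry; the standard corresponding axiom is B: q → □◇q.
Suppose q→□◇q is valid. Take Rxy and set V(q)={x}. Then q at x, so □◇q at x, so ◇q at y, so some z with Ryz has q; z=x, i.e. Ryx.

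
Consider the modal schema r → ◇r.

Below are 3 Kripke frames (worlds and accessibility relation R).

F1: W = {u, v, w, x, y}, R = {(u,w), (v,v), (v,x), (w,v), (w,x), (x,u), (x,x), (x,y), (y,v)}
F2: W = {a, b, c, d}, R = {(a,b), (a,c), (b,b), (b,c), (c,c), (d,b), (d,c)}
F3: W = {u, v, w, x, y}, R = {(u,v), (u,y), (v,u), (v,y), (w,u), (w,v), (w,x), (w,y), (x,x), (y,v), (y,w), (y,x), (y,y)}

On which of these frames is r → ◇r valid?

The schema corresponds to reflexivity: ∀x Rxx.
F1: fails — world u does not see itself.
F2: fails — world a does not see itself.
F3: fails — world u does not see itself.

none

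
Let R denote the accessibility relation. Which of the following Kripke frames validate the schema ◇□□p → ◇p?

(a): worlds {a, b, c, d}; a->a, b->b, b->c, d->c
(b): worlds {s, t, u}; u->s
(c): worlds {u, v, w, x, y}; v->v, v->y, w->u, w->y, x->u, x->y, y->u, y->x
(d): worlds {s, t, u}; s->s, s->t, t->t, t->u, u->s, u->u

Frame correspondent (Sahlqvist): ∀x ∀y (xRy → ∃w (yR²w ∧ xRw)) — i.e. a generalized confluence (Geach) condition.
(a): fails — bRc but no w with cR²w and bRw.
(b): fails — uRs but no w with sR²w and uRw.
(c): fails — wRu but no t with uR²t and wRt.
(d): ✓.
Valid on: (d).

(d)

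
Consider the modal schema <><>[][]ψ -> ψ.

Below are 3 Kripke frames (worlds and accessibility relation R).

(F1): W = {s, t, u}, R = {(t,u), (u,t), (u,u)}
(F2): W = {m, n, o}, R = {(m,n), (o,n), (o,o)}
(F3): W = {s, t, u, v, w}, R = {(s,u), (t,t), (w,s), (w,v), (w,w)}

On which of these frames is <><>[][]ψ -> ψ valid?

Frame correspondent (Sahlqvist): forall x forall y (x R^2 y -> exists w (y R^2 w & x = w)) — i.e. a generalized confluence (Geach) condition.
(F1): satisfies the condition.
(F2): fails — oR²n but no w with nR²w and o=w.
(F3): fails — wR²s but no w* with sR²w* and w=w*.
Valid on: (F1).

(F1)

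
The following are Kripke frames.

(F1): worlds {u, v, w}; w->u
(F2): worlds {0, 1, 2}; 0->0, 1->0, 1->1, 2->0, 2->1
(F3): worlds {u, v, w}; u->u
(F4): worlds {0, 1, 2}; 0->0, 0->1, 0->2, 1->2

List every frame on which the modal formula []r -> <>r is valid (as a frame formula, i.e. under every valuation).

(F2)

The schema corresponds to seriality: forall x exists y Rxy.
(F1): fails — world u has no successor.
(F2): ✓.
(F3): fails — world v has no successor.
(F4): fails — world 2 has no successor.
Valid on: (F2).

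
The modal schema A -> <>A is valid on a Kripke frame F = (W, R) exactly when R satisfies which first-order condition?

Reflexivity

This is frame-equivalent to □A → A (substitute ¬A for A and contrapose).
Suppose □A→A is valid. At any x set V(A)={w : Rxw}. Then □A holds at x, so A holds at x, i.e. Rxx.
Conversely, any frame satisfying forall x Rxx validates the schema.
Frame condition: forall x Rxx.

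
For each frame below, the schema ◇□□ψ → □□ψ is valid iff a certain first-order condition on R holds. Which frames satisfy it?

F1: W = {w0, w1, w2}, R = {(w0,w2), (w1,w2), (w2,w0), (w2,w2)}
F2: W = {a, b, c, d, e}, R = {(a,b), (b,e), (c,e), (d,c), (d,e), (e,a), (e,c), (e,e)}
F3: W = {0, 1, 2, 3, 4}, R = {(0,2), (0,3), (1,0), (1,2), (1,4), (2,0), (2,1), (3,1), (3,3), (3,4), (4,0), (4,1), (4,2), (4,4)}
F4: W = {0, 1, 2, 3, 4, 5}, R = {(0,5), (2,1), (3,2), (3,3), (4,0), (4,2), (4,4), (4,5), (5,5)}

F1

Frame correspondent (Sahlqvist): ∀x ∀y ∀z ((xRy ∧ xR²z) → ∃w (yR²w ∧ z = w)) — i.e. a generalized confluence (Geach) condition.
F1: satisfies the condition.
F2: fails — eRa, eR²a but no w with aR²w and a=w.
F3: fails — 0R2, 0R²1 but no w with 2R²w and 1=w.
F4: fails — 3R2, 3R²1 but no w with 2R²w and 1=w.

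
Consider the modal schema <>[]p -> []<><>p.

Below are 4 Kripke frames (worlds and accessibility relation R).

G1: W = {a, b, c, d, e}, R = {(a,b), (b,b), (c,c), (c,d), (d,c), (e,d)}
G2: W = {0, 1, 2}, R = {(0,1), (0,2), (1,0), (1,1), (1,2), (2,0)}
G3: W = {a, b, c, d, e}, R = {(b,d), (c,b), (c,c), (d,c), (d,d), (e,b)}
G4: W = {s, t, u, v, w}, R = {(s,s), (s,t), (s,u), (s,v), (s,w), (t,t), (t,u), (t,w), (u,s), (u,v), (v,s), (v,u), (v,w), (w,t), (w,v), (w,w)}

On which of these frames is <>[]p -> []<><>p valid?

G1, G3, G4

Frame correspondent (Sahlqvist): forall x forall y forall z ((xRy & xRz) -> exists w (yRw & z R^2 w)) — i.e. a generalized confluence (Geach) condition.
G1: satisfies the condition.
G2: fails — 0R2, 0R2 but no w with 2Rw and 2R²w.
G3: satisfies the condition.
G4: satisfies the condition.
Valid on: G1, G3, G4.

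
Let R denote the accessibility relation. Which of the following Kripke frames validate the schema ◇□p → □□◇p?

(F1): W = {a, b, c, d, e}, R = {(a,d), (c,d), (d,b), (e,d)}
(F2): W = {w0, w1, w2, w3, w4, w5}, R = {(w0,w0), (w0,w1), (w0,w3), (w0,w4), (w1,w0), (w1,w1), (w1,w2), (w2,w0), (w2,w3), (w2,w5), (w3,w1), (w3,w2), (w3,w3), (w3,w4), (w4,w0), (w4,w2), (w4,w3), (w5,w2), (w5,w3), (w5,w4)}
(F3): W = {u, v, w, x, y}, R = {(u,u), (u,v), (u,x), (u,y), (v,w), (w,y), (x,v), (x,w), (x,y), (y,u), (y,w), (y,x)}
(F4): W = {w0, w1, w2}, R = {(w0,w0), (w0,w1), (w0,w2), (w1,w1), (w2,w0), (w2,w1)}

(F2), (F4)

This is the axiom for a generalized confluence (Geach) condition; its first-order frame correspondent is ∀x ∀y ∀z ((xRy ∧ xR²z) → ∃w (yRw ∧ zRw)).
(F1): fails — aRd, aR²b but no w with dRw and bRw.
(F2): ✓.
(F3): fails — uRu, uR²v but no t with uRt and vRt.
(F4): ✓.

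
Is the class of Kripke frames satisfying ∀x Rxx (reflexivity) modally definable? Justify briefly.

This is a Sahlqvist condition; the T axiom □p → p defines it.
Suppose □p→p is valid. At any x set V(p)={w : Rxw}. Then □p holds at x, so p holds at x, i.e. Rxx.

Yes, by □p → p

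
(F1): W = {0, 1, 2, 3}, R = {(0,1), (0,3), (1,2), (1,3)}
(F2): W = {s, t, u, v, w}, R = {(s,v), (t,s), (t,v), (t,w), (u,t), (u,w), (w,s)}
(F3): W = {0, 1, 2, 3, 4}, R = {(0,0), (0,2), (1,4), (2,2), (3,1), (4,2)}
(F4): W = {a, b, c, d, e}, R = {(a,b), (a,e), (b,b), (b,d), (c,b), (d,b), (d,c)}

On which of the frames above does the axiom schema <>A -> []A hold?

The schema corresponds to partial functionality: forall x forall y forall z (Rxy & Rxz -> y = z).
(F1): fails — 0 sees both 1 and 3.
(F2): fails — t sees both s and v.
(F3): fails — 0 sees both 0 and 2.
(F4): fails — a sees both b and e.
Valid on no frame.

none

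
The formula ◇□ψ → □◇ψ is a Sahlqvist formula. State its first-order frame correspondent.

Convergence

This is the .2 axiom.
It corresponds to convergence: ∀x ∀y ∀z (Rxy ∧ Rxz → ∃w (Ryw ∧ Rzw)).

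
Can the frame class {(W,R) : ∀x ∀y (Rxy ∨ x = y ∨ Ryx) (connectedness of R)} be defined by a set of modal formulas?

Not modally definable

If a class were modally definable it would be closed under disjoint unions (Goldblatt–Thomason).
Take 2 disjoint single-world reflexive frames: each is trivially connected, but their disjoint union has 2 worlds with no edge between distinct components, so it is not connected.
So the class is not modally definable.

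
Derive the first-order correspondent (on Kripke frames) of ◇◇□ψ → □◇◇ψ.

This is a Sahlqvist (Geach-type) schema ◇^2□^1ψ → □^1◇^2ψ.
Minimal-valuation argument: fix x; take any y with xR^2y and any z with xR^1z. Set V(ψ) to the set of worlds R-reachable from y in exactly 1 step. Then □^1ψ holds at y, so the antecedent holds at x; validity forces ◇^2ψ at z, giving a w with zR^2w and yR^1w.
First-order correspondent: ∀x ∀y ∀z ((xR²y ∧ xRz) → ∃w (yRw ∧ zR²w)).

∀x ∀y ∀z ((xR²y ∧ xRz) → ∃w (yRw ∧ zR²w))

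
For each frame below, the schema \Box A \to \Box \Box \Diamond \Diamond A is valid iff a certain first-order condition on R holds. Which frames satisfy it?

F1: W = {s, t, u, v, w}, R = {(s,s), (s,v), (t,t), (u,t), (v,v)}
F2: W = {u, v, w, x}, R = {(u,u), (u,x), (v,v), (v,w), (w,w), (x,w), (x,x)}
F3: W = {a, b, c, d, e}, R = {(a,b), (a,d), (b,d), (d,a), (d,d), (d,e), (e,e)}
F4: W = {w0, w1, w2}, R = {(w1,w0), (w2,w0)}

F1, F4

Frame correspondent (Sahlqvist): \forall x \forall z (x R^2 z \to \exists w (xRw \wedge z R^2 w)) — i.e. a generalized confluence (Geach) condition.
F1: condition met.
F2: fails — uR²w but no t with uRt and wR²t.
F3: fails — aR²e but no w with aRw and eR²w.
F4: condition met.
Valid on: F1, F4.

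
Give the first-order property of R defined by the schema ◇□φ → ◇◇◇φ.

∀x ∀y (xRy → ∃w (yRw ∧ xR³w))

This is a Sahlqvist (Geach-type) schema ◇^1□^1φ → □^0◇^3φ.
Minimal-valuation argument: fix x; take any y with xR^1y and any z with xR^0z. Set V(φ) to the set of worlds R-reachable from y in exactly 1 step. Then □^1φ holds at y, so the antecedent holds at x; validity forces ◇^3φ at z, giving a w with zR^3w and yR^1w.
First-order correspondent: ∀x ∀y (xRy → ∃w (yRw ∧ xR³w)).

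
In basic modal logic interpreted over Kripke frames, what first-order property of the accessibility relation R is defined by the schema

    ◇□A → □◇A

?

Suppose ◇□A→□◇A is valid. Take Rxy, Rxz and set V(A)={w : Ryw}. Then □A at y so ◇□A at x, so □◇A at x, so ◇A at z, giving w with Rzw and Ryw.

convergence: ∀x ∀y ∀z (Rxy ∧ Rxz → ∃w (Ryw ∧ Rzw))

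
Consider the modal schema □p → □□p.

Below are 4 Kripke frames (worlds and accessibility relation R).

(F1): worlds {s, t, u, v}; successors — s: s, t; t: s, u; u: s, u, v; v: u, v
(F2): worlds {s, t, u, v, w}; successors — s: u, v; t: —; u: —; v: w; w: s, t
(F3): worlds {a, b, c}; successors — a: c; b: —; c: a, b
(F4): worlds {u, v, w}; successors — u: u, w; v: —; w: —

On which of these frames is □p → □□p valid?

(F4)

Frame correspondent (Sahlqvist): ∀x ∀y ∀z (Rxy ∧ Ryz → Rxz) — i.e. transitivity.
(F1): fails — Rus and Rst but not Rut.
(F2): fails — Rvw and Rwt but not Rvt.
(F3): fails — Rac and Rca but not Raa.
(F4): condition met.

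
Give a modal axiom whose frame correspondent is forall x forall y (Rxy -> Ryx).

p → □◇p

A defining formula is p → □◇p (the B axiom).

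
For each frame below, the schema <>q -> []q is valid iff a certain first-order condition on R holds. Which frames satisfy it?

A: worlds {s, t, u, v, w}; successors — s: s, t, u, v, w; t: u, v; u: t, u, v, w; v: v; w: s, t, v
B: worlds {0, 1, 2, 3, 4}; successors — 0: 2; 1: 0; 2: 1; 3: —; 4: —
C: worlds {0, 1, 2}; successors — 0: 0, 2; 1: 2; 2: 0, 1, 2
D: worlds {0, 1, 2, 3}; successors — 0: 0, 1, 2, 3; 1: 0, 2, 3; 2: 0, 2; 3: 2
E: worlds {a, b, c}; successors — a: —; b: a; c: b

B, E

This is the axiom for partial functionality; its first-order frame correspondent is forall x forall y forall z (Rxy & Rxz -> y = z).
A: fails — s sees both s and t.
B: ✓.
C: fails — 0 sees both 0 and 2.
D: fails — 0 sees both 0 and 1.
E: ✓.
Valid on: B, E.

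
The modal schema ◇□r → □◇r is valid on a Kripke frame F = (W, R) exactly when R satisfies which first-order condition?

Suppose ◇□r→□◇r is valid. Take Rxy, Rxz and set V(r)={w : Ryw}. Then □r at y so ◇□r at x, so □◇r at x, so ◇r at z, giving w with Rzw and Ryw.
Conversely, on a frame with convergence the schema holds at every world under every valuation.
So the correspondent is convergence.

convergence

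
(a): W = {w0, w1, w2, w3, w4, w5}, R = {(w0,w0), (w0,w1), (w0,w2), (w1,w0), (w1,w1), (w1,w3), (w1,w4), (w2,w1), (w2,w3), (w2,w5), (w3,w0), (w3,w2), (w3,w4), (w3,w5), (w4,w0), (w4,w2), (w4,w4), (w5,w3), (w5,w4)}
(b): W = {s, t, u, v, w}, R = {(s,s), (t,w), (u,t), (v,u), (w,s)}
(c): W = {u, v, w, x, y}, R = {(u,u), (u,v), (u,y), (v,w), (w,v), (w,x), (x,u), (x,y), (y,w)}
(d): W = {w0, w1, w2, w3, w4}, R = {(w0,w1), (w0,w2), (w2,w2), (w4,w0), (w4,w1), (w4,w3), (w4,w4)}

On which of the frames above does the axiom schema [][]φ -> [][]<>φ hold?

This is the axiom for a generalized confluence (Geach) condition; its first-order frame correspondent is forall x forall z (x R^2 z -> exists w (x R^2 w & zRw)).
(a): condition met.
(b): fails — uR²w but no w* with uR²w* and wRw*.
(c): fails — vR²v but no t with vR²t and vRt.
(d): fails — w4R²w1 but no w with w4R²w and w1Rw.

(a)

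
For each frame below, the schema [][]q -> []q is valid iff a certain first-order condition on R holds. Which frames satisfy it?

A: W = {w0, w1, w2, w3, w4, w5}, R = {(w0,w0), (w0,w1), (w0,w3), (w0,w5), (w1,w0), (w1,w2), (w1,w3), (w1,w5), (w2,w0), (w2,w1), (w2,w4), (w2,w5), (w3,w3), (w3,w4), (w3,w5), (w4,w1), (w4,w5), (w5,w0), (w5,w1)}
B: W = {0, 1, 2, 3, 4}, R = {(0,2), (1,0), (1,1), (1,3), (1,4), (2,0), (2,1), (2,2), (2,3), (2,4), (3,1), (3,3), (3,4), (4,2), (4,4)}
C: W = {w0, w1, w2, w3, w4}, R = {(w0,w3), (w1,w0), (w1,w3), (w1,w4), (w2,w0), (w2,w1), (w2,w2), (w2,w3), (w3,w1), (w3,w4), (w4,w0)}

This is the axiom for density; its first-order frame correspondent is forall x forall y (Rxy -> exists z (Rxz & Rzy)).
A: fails — Rw2w4 but no z with Rw2z and Rzw4.
B: satisfies the condition.
C: fails — Rw3w1 but no z with Rw3z and Rzw1.

B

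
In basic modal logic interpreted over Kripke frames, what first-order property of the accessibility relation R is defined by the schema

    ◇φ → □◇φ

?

Suppose ◇φ→□◇φ is valid. Take Rxy, Rxz and set V(φ)={y}. Then ◇φ at x, so □◇φ at x, so ◇φ at z, so some w with Rzw has φ; w=y, i.e. Rzy. By symmetry of the argument, Ryz.

the Euclidean property: ∀x ∀y ∀z (Rxy ∧ Rxz → Ryz)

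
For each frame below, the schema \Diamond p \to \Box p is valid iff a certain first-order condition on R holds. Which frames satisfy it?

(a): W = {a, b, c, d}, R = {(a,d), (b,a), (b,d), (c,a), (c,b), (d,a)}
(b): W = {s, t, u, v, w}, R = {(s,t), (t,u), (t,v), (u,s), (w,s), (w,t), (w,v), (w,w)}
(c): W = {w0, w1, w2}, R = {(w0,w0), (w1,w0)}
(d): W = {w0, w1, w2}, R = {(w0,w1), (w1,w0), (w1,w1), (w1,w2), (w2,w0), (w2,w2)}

(c)

The schema corresponds to partial functionality: \forall x \forall y \forall z (Rxy \wedge Rxz \to y = z).
(a): fails — b sees both a and d.
(b): fails — t sees both u and v.
(c): satisfies the condition.
(d): fails — w1 sees both w0 and w1.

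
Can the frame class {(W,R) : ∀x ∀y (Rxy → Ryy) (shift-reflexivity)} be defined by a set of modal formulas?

This is a Sahlqvist condition; the T□ axiom □(□q → q) defines it.

Yes, by □(□q → q)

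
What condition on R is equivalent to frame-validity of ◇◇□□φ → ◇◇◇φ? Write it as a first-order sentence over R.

This is a Sahlqvist (Geach-type) schema ◇^2□^2φ → □^0◇^3φ.
First-order correspondent: ∀x ∀y (xR²y → ∃w (yR²w ∧ xR³w)).

∀x ∀y (xR²y → ∃w (yR²w ∧ xR³w))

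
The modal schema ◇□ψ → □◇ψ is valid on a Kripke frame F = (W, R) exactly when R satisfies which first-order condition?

Suppose ◇□ψ→□◇ψ is valid. Take Rxy, Rxz and set V(ψ)={w : Ryw}. Then □ψ at y so ◇□ψ at x, so □◇ψ at x, so ◇ψ at z, giving w with Rzw and Ryw.

convergence: ∀x ∀y ∀z (Rxy ∧ Rxz → ∃w (Ryw ∧ Rzw))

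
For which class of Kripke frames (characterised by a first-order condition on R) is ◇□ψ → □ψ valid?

Equivalently (dual form): ◇ψ → □◇ψ.
Suppose ◇ψ→□◇ψ is valid. Take Rxy, Rxz and set V(ψ)={y}. Then ◇ψ at x, so □◇ψ at x, so ◇ψ at z, so some w with Rzw has ψ; w=y, i.e. Rzy. By symmetry of the argument, Ryz.

the Euclidean property: ∀x ∀y ∀z (Rxy ∧ Rxz → Ryz)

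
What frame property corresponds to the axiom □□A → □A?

density

This is the C4 axiom.
It corresponds to density: ∀x ∀y (Rxy → ∃z (Rxz ∧ Rzy)).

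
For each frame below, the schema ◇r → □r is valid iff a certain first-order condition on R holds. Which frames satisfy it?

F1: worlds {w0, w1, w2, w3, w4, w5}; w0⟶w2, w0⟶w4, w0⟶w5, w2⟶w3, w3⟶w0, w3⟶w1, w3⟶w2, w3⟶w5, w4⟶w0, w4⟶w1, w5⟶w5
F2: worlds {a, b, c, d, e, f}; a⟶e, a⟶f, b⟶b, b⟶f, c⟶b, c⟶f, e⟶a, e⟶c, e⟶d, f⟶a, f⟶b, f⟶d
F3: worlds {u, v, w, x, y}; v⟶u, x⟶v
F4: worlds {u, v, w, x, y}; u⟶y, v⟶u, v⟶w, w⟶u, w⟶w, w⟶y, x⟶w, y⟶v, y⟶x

F3

The schema corresponds to partial functionality: ∀x ∀y ∀z (Rxy ∧ Rxz → y = z).
F1: fails — w0 sees both w2 and w4.
F2: fails — a sees both e and f.
F3: condition met.
F4: fails — v sees both u and w.
Valid on: F3.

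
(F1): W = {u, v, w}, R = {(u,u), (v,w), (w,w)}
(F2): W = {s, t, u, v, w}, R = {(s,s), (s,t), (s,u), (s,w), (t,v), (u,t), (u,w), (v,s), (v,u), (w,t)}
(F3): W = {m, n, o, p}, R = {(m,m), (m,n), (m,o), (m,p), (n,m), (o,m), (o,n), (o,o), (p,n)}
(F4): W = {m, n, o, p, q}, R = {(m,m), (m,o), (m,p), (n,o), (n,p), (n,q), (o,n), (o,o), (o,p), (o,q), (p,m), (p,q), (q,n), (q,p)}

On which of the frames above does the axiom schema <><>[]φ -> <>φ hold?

Frame correspondent (Sahlqvist): forall x forall y (x R^2 y -> exists w (yRw & xRw)) — i.e. a generalized confluence (Geach) condition.
(F1): ✓.
(F2): fails — sR²t but no w* with tRw* and sRw*.
(F3): fails — nR²p but no w with pRw and nRw.
(F4): fails — qR²p but no w with pRw and qRw.
Valid on: (F1).

(F1)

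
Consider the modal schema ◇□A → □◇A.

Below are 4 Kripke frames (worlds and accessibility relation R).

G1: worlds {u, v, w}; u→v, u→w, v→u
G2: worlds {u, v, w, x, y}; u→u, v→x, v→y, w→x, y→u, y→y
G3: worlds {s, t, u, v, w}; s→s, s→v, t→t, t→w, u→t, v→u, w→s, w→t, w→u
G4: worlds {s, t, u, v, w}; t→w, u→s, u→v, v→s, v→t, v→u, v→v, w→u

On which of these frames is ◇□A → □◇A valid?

none

Frame correspondent (Sahlqvist): ∀x ∀y ∀z (Rxy ∧ Rxz → ∃w (Ryw ∧ Rzw)) — i.e. convergence.
G1: fails — Ruv and Ruw but v and w have no common successor.
G2: fails — Rvx and Rvx but x and x have no common successor.
G3: fails — Rsv and Rss but v and s have no common successor.
G4: fails — Ruv and Rus but v and s have no common successor.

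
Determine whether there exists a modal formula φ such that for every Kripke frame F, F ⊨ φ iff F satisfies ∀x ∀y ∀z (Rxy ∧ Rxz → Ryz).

Yes — defined by ◇r → □◇r

Yes: it is the Euclidean property, defined by the 5 schema ◇r → □◇r.
Suppose ◇r→□◇r is valid. Take Rxy, Rxz and set V(r)={y}. Then ◇r at x, so □◇r at x, so ◇r at z, so some w with Rzw has r; w=y, i.e. Rzy. By symmetry of the argument, Ryz.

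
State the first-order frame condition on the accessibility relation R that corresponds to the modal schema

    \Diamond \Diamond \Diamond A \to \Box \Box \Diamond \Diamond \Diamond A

This is a Sahlqvist (Geach-type) schema ◇^3□^0A → □^2◇^3A.
First-order correspondent: \forall x \forall y \forall z ((x R^3 y \wedge x R^2 z) \to \exists w (y = w \wedge z R^3 w)).

\forall x \forall y \forall z ((x R^3 y \wedge x R^2 z) \to \exists w (y = w \wedge z R^3 w))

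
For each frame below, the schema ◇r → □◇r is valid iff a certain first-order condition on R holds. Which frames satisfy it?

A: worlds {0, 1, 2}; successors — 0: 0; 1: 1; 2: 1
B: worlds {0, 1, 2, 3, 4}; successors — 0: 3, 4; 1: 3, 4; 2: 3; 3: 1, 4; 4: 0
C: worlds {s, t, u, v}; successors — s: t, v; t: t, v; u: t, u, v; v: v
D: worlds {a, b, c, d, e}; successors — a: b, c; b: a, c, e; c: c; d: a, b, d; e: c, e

A

The schema corresponds to the Euclidean property: ∀x ∀y ∀z (Rxy ∧ Rxz → Ryz).
A: condition met.
B: fails — R04 and R04 but not R44.
C: fails — Rsv and Rst but not Rvt.
D: fails — Rab and Rab but not Rbb.
Valid on: A.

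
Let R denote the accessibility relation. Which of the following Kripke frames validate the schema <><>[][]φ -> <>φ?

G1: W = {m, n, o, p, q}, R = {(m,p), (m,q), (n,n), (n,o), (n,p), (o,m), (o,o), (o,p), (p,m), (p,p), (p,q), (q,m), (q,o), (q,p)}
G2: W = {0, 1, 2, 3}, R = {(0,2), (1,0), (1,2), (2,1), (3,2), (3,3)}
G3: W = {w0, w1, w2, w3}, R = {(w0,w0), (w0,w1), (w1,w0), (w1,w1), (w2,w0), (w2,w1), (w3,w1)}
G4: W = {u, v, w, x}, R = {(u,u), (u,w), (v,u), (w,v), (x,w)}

G1, G3, G4

The schema corresponds to a generalized confluence (Geach) condition: forall x forall y (x R^2 y -> exists w (y R^2 w & xRw)).
G1: condition met.
G2: fails — 2R²2 but no w with 2R²w and 2Rw.
G3: condition met.
G4: condition met.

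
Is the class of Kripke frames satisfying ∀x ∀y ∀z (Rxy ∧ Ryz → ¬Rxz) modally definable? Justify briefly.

If a class were modally definable it would be closed under surjective bounded morphisms (Goldblatt–Thomason).
The 7-cycle (worlds s,t,u,v,w,x,y with s→t→u→v→w→x→y→s) is intransitive. Mapping every world to a single reflexive point • is a surjective bounded morphism; the reflexive point is not intransitive (R••∧R•• but R••).
Hence intransitivity is not modally definable.

No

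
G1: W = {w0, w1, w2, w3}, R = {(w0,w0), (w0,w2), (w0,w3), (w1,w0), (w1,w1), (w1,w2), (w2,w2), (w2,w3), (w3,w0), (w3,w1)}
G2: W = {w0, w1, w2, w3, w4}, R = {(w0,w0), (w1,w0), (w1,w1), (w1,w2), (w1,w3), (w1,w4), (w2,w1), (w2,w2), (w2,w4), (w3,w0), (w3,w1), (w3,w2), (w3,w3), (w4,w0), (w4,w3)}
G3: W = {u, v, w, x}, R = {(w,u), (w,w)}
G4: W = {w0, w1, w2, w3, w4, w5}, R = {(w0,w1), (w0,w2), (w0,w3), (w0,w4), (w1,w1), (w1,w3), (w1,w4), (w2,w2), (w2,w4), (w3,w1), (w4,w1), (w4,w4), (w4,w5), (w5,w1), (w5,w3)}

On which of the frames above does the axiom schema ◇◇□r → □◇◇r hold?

The schema corresponds to a generalized confluence (Geach) condition: ∀x ∀y ∀z ((xR²y ∧ xRz) → ∃w (yRw ∧ zR²w)).
G1: satisfies the condition.
G2: fails — w1R²w2, w1Rw0 but no w with w2Rw and w0R²w.
G3: fails — wR²u, wRu but no t with uRt and uR²t.
G4: satisfies the condition.
Valid on: G1, G4.

G1, G4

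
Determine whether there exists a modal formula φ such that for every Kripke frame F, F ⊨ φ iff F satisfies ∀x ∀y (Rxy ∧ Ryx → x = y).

No — not modally definable

If a class were modally definable it would be closed under surjective bounded morphisms (Goldblatt–Thomason).
The 4-cycle (worlds a,b,c,d with a→b→c→d→a) is antisymmetric. Sending even-indexed worlds to • and odd-indexed worlds to ∘ is a surjective bounded morphism onto the two-world frame with •↔∘, which is not antisymmetric.
So no modal formula (or set of formulas) defines exactly the antisymmetric frames.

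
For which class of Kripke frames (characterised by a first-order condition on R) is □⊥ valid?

This is the Ver axiom.
It corresponds to emptiness of R: ∀x ∀y ¬Rxy.

emptiness of R: ∀x ∀y ¬Rxy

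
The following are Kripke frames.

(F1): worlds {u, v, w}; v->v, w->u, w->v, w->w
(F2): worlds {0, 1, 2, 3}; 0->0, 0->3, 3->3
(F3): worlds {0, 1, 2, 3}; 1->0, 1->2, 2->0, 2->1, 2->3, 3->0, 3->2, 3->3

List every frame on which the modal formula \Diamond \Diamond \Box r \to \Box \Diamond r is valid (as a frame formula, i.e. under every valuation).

This is the axiom for a generalized confluence (Geach) condition; its first-order frame correspondent is \forall x \forall y \forall z ((x R^2 y \wedge xRz) \to \exists w (yRw \wedge zRw)).
(F1): fails — wR²u, wRu but no t with uRt and uRt.
(F2): condition met.
(F3): fails — 1R²0, 1R0 but no w with 0Rw and 0Rw.

(F2)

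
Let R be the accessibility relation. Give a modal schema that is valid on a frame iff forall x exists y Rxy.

A defining formula is □p → ◇p (the D axiom).
Suppose □p→◇p is valid. At any x set V(p)=W. Then □p at x, so ◇p at x, so x has a successor.

□p → ◇p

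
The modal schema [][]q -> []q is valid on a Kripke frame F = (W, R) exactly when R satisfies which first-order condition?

This schema is the C4 axiom.
It corresponds to density: forall x forall y (Rxy -> exists z (Rxz & Rzy)).

Density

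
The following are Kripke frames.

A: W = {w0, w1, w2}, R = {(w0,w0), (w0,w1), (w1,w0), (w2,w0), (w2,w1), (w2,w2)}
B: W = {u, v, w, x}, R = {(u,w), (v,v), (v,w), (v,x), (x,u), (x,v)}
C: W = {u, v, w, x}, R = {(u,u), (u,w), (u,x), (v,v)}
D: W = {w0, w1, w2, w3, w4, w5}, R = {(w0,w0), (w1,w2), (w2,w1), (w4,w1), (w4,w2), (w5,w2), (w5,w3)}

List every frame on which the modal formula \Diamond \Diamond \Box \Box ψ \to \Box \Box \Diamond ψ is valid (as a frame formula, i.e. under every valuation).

A

The schema corresponds to a generalized confluence (Geach) condition: \forall x \forall y \forall z ((x R^2 y \wedge x R^2 z) \to \exists w (y R^2 w \wedge zRw)).
A: holds.
B: fails — vR²u, vR²u but no t with uR²t and uRt.
C: fails — uR²u, uR²w but no t with uR²t and wRt.
D: fails — w1R²w1, w1R²w1 but no w with w1R²w and w1Rw.
Valid on: A.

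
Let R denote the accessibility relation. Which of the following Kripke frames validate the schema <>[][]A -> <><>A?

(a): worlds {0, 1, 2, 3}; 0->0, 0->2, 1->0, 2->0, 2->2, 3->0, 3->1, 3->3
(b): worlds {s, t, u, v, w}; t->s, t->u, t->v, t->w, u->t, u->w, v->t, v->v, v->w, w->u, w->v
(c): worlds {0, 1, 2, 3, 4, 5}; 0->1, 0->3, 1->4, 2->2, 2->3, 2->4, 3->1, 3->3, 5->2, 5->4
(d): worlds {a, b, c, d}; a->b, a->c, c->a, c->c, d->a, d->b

Frame correspondent (Sahlqvist): forall x forall y (xRy -> exists w (y R^2 w & x R^2 w)) — i.e. a generalized confluence (Geach) condition.
(a): condition met.
(b): fails — tRs but no w* with sR²w* and tR²w*.
(c): fails — 0R1 but no w with 1R²w and 0R²w.
(d): fails — aRb but no w with bR²w and aR²w.
Valid on: (a).

(a)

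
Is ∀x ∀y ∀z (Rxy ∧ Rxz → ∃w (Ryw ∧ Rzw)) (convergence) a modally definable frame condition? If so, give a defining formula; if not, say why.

Yes, by ◇□q → □◇q

The condition is convergence. A defining modal formula is ◇□q → □◇q.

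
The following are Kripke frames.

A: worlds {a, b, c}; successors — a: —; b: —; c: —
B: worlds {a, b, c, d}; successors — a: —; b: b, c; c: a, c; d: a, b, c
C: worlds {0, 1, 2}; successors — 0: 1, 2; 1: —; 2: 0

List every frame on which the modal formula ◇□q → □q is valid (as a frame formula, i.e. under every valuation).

Frame correspondent (Sahlqvist): ∀x ∀y ∀z (Rxy ∧ Rxz → Ryz) — i.e. the Euclidean property.
A: holds.
B: fails — Rbc and Rbb but not Rcb.
C: fails — R01 and R01 but not R11.
Valid on: A.

A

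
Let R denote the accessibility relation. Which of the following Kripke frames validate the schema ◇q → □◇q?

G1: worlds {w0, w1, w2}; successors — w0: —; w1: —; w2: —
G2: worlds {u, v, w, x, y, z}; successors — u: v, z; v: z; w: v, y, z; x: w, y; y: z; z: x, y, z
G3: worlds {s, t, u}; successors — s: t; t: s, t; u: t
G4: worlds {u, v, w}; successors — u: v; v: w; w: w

G1

The schema corresponds to the Euclidean property: ∀x ∀y ∀z (Rxy ∧ Rxz → Ryz).
G1: condition met.
G2: fails — Ruv and Ruv but not Rvv.
G3: fails — Rts and Rts but not Rss.
G4: fails — Ruv and Ruv but not Rvv.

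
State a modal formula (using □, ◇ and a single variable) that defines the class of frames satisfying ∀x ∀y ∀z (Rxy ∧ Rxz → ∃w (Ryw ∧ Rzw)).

◇□q → □◇q

The condition is convergence. The .2 schema ◇□q → □◇q defines it.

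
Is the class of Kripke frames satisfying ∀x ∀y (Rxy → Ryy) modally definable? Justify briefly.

Yes: it is shift-reflexivity, defined by the T□ schema □(□q → q).
Suppose □(□q→q) is valid. Take Rxy and set V(q)={w : Ryw}. Then at y, □q holds; since □(□q→q) at x, □q→q at y, so q at y, i.e. Ryy.

Definable; □(□q → q) defines it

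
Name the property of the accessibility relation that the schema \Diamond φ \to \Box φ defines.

partial functionality

Suppose ◇φ→□φ is valid. Take Rxy, Rxz and set V(φ)={y}. Then ◇φ at x, so □φ at x, so φ at z, i.e. z=y.
The converse is a direct semantic check.
Frame condition: \forall x \forall y \forall z (Rxy \wedge Rxz \to y = z).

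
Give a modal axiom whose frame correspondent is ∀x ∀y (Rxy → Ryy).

A defining formula is □(□s → s) (the T□ axiom).
Suppose □(□s→s) is valid. Take Rxy and set V(s)={w : Ryw}. Then at y, □s holds; since □(□s→s) at x, □s→s at y, so s at y, i.e. Ryy.

□(□s → s)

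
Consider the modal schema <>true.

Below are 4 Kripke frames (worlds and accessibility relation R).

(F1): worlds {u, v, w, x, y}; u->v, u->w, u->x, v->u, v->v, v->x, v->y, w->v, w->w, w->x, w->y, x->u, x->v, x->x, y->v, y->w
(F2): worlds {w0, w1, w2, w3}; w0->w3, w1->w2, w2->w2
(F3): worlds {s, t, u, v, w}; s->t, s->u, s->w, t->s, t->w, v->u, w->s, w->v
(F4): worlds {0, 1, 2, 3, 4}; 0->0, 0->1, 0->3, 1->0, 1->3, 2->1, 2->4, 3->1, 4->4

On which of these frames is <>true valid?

(F1), (F4)

Frame correspondent (Sahlqvist): forall x exists y Rxy — i.e. seriality.
(F1): condition met.
(F2): fails — world w3 has no successor.
(F3): fails — world u has no successor.
(F4): condition met.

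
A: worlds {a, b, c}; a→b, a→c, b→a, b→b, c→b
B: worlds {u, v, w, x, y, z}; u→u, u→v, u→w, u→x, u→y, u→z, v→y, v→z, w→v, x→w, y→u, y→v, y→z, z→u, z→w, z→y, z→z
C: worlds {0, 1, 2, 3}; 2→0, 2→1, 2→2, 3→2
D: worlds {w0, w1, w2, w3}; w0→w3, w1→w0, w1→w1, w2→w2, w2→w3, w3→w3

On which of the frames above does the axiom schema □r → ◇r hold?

This is the axiom for seriality; its first-order frame correspondent is ∀x ∃y Rxy.
A: condition met.
B: condition met.
C: fails — world 0 has no successor.
D: condition met.

A, B, D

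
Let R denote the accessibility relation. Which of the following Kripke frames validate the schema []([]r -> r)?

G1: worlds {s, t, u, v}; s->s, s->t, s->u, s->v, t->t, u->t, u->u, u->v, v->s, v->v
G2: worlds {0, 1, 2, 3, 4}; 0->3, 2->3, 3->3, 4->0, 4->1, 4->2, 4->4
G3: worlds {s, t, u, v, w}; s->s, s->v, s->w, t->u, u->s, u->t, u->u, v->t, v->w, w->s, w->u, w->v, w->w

G1

The schema corresponds to shift-reflexivity: forall x forall y (Rxy -> Ryy).
G1: holds.
G2: fails — R40 but not R00.
G3: fails — Rut but not Rtt.
Valid on: G1.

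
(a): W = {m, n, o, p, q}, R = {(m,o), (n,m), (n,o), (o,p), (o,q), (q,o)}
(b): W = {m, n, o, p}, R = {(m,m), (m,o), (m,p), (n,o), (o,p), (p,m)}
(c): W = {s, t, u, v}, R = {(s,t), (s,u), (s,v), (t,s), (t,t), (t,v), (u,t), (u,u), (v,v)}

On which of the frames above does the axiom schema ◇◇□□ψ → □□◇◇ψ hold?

This is the axiom for a generalized confluence (Geach) condition; its first-order frame correspondent is ∀x ∀y ∀z ((xR²y ∧ xR²z) → ∃w (yR²w ∧ zR²w)).
(a): fails — mR²p, mR²p but no w with pR²w and pR²w.
(b): satisfies the condition.
(c): satisfies the condition.
Valid on: (b), (c).

(b), (c)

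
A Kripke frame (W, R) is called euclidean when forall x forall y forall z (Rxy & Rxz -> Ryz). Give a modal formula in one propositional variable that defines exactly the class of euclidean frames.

◇q → □◇q

This is the Euclidean property; the standard corresponding axiom is 5: ◇q → □◇q.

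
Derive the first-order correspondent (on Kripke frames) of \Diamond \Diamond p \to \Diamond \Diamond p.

\forall x \forall y (x R^2 y \to \exists w (y = w \wedge x R^2 w))

This is a Sahlqvist (Geach-type) schema ◇^2□^0p → □^0◇^2p.
First-order correspondent: \forall x \forall y (x R^2 y \to \exists w (y = w \wedge x R^2 w)).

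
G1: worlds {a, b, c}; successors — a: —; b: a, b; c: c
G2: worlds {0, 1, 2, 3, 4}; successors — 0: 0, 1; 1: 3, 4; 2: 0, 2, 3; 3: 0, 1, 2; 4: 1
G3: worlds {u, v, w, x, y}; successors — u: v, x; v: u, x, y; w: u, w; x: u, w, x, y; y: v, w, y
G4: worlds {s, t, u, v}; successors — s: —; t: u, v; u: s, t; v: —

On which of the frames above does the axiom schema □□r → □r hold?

The schema corresponds to density: ∀x ∀y (Rxy → ∃z (Rxz ∧ Rzy)).
G1: holds.
G2: fails — R14 but no z with R1z and Rz4.
G3: fails — Ruv but no z with Ruz and Rzv.
G4: fails — Rus but no z with Ruz and Rzs.

G1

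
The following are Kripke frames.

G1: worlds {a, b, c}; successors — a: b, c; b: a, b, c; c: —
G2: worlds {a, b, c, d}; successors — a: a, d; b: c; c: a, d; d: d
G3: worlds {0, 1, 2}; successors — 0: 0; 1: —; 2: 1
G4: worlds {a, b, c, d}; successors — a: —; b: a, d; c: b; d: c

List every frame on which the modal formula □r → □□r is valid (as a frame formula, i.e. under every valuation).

This is the axiom for transitivity; its first-order frame correspondent is ∀x ∀y ∀z (Rxy ∧ Ryz → Rxz).
G1: fails — Rab and Rba but not Raa.
G2: fails — Rbc and Rcd but not Rbd.
G3: holds.
G4: fails — Rcb and Rba but not Rca.
Valid on: G3.

G3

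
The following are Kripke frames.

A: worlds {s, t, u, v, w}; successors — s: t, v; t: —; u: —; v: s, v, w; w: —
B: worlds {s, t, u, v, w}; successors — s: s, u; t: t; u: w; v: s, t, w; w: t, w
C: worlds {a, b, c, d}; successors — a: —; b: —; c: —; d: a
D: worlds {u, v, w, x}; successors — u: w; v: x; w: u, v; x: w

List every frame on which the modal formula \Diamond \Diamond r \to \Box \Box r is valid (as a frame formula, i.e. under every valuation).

C

The schema corresponds to a generalized confluence (Geach) condition: \forall x \forall y \forall z ((x R^2 y \wedge x R^2 z) \to \exists w (y = w \wedge z = w)).
A: fails — sR²s, sR²v but s ≠ v.
B: fails — sR²s, sR²u but s ≠ u.
C: holds.
D: fails — uR²u, uR²v but u ≠ v.
Valid on: C.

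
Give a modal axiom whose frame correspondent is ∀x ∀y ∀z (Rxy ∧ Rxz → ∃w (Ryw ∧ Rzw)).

This is convergence; the standard corresponding axiom is .2: ◇□q → □◇q.
Suppose ◇□q→□◇q is valid. Take Rxy, Rxz and set V(q)={w : Ryw}. Then □q at y so ◇□q at x, so □◇q at x, so ◇q at z, giving w with Rzw and Ryw.

◇□q → □◇q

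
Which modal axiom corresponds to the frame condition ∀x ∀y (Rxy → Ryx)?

ψ → □◇ψ

The condition is symmetry. The B schema ψ → □◇ψ defines it.
Suppose ψ→□◇ψ is valid. Take Rxy and set V(ψ)={x}. Then ψ at x, so □◇ψ at x, so ◇ψ at y, so some z with Ryz has ψ; z=x, i.e. Ryx.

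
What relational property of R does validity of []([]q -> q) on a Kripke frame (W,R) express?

This schema is the T□ axiom.
Its frame correspondent is shift-reflexivity — forall x forall y (Rxy -> Ryy).

shift-reflexivity: forall x forall y (Rxy -> Ryy)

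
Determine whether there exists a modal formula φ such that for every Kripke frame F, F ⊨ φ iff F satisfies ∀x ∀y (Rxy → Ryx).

The condition is symmetry. A defining modal formula is q → □◇q.
Suppose q→□◇q is valid. Take Rxy and set V(q)={x}. Then q at x, so □◇q at x, so ◇q at y, so some z with Ryz has q; z=x, i.e. Ryx.

Yes, by q → □◇q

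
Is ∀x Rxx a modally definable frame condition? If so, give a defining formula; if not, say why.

The condition is reflexivity. A defining modal formula is □r → r.

Yes — defined by □r → r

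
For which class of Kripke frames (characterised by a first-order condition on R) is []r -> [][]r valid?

transitivity: forall x forall y forall z (Rxy & Ryz -> Rxz)

Suppose □r→□□r is valid. Take Rxy, Ryz and set V(r)={w : Rxw}. Then □r at x, so □□r at x, so □r at y, so r at z, i.e. Rxz.
Conversely, on a frame with transitivity the schema holds at every world under every valuation.
Frame condition: forall x forall y forall z (Rxy & Ryz -> Rxz).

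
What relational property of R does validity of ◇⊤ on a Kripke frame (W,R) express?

◇⊤ holds at w iff w has a successor, so frame-validity of ◇⊤ is exactly seriality. Equivalently via □ψ → ◇ψ:
Suppose □ψ→◇ψ is valid. At any x set V(ψ)=W. Then □ψ at x, so ◇ψ at x, so x has a successor.

seriality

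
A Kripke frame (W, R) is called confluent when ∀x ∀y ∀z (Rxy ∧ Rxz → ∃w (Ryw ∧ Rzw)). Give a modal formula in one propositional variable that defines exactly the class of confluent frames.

A defining formula is ◇□s → □◇s (the .2 axiom).

◇□s → □◇s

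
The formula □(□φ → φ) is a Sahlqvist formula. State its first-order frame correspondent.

shift-reflexivity: ∀x ∀y (Rxy → Ryy)

Suppose □(□φ→φ) is valid. Take Rxy and set V(φ)={w : Ryw}. Then at y, □φ holds; since □(□φ→φ) at x, □φ→φ at y, so φ at y, i.e. Ryy.
Conversely, any frame satisfying ∀x ∀y (Rxy → Ryy) validates the schema.
Frame condition: ∀x ∀y (Rxy → Ryy).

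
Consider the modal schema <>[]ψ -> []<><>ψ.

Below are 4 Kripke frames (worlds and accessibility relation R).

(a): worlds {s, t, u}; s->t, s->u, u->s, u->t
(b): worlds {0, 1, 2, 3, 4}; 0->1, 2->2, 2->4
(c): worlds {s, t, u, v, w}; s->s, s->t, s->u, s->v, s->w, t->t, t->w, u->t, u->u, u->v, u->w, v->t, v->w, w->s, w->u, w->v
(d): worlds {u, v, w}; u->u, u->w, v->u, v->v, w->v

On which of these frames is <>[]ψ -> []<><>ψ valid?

This is the axiom for a generalized confluence (Geach) condition; its first-order frame correspondent is forall x forall y forall z ((xRy & xRz) -> exists w (yRw & z R^2 w)).
(a): fails — sRt, sRt but no w with tRw and tR²w.
(b): fails — 0R1, 0R1 but no w with 1Rw and 1R²w.
(c): ✓.
(d): ✓.

(c), (d)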